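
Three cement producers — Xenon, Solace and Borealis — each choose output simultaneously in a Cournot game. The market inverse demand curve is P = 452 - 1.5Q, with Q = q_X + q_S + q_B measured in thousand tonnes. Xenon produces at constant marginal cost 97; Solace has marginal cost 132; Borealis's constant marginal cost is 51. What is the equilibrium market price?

183

Xenon's profit: π_X = (452 - 1.5Q)q_X - (97q_X). Setting ∂π_X/∂q_X = 0: 355 - 3q_X - (3/2)(q_S + q_B) = 0.
Solace's profit: π_S = (452 - 1.5Q)q_S - (132q_S). Setting ∂π_S/∂q_S = 0: 320 - 3q_S - (3/2)(q_X + q_B) = 0.
Borealis's first-order condition: 401 - 3q_B - (3/2)(q_X + q_S) = 0.
Adding the 3 conditions: 1076 − 3Q − 3Q = 0, i.e. Q = 538/3.
Back-substituting: q_X = (355 − 269)/(3/2) = 172/3, q_S = (320 − 269)/(3/2) = 34, q_B = (401 − 269)/(3/2) = 88.
Total output Q = 538/3, so price P = 452 - (3/2)·(538/3) = 183.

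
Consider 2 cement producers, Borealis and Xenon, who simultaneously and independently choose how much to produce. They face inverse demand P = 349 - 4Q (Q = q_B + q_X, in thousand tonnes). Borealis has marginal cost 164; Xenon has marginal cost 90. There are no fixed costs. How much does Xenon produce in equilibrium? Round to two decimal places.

Borealis's profit: π_B = (349 - 4Q)q_B - (164q_B). Setting ∂π_B/∂q_B = 0: 185 - 8q_B - 4(q_X) = 0.
Xenon's first-order condition: 259 - 8q_X - 4(q_B) = 0.
Best responses: q_B = (185 - 4q_X)/8, q_X = (259 - 4q_B)/8.
Substituting one into the other gives q_B = 37/4 and q_X = 111/4.

27.75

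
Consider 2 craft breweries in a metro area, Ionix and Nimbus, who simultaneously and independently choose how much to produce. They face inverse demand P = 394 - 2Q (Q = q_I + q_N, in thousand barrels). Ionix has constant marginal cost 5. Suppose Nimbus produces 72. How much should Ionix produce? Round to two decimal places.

With the rival's output fixed at 72, Ionix's profit is π_I = (394 - 2·72 - 2q_I)q_I - (5q_I) = (250 - 2q_I)q_I - (5q_I).
∂π_I/∂q_I = 245 - 4q_I = 0, so q_I = 245/4.

61.25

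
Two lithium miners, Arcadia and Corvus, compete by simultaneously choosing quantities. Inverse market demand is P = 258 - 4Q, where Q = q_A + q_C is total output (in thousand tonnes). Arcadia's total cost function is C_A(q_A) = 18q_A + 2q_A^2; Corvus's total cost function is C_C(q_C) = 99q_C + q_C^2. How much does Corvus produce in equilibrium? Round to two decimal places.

9.12

Arcadia's profit: π_A = (258 - 4Q)q_A - (18q_A + 2q_A²). Setting ∂π_A/∂q_A = 0: 240 - 12q_A - 4(q_C) = 0.
Corvus's first-order condition: 159 - 10q_C - 4(q_A) = 0.
Best responses: q_A = (240 - 4q_C)/12, q_C = (159 - 4q_A)/10.
Substituting one into the other gives q_A = 441/26 and q_C = 237/26.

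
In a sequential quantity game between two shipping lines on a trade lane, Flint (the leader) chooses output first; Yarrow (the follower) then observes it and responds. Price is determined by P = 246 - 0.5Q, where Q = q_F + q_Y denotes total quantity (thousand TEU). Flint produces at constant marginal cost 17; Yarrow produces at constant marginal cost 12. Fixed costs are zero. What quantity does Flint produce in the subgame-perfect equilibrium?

Solve by backward induction. Given q_F, the follower Yarrow maximises π_Y = (246 - (1/2)q_F - (1/2)q_Y)q_Y - 12q_Y.
Follower FOC: 234 - (1/2)q_F - q_Y = 0, so q_Y(q_F) = (234 - (1/2)q_F).
The leader anticipates this reaction. Substituting into P = 246 - 0.5Q gives P = 129 - (1/4)q_F, so π_F = (129 - (1/4)q_F)q_F - 17q_F.
The leader's first-order condition 112 - (1/2)q_F = 0 yields q_F = 224.
Then q_Y = (234 - (1/2)·224) = 122.

224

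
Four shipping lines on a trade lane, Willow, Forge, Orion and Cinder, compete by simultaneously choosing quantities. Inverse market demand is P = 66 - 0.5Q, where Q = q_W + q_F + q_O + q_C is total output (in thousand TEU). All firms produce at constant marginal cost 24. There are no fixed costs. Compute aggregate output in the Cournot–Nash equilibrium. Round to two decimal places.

67.20

A representative firm's profit is π_i = q_i(66 - 0.5Q) - 24q_i.
First-order condition (treating rivals' output as given): 42 - q_i - (1/2)·Σ_{j≠i} q_j = 0.
By symmetry each firm produces the same amount; substituting Σ_{j≠i} q_j = 3q_i yields q_i = 42/(5/2) = 84/5.
Total output Q = 84/5 + 84/5 + 84/5 + 84/5 = 336/5.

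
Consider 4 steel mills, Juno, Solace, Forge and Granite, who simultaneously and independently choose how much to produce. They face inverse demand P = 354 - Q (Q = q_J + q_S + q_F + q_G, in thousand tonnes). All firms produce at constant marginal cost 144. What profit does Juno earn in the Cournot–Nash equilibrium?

1764

A representative firm's profit is π_i = q_i(354 - Q) - 144q_i.
Setting ∂π_i/∂q_i = 0 with rivals' quantities fixed: 210 - 2q_i - Σ_{j≠i} q_j = 0.
With identical firms every q_j equals q_i, so Σ_{j≠i} q_j = 3q_i and 210 = 5q_i, giving q_i = 42.
Price P = 354 - 168 = 186.
Juno's profit: (186 - 144)·42 = 1764.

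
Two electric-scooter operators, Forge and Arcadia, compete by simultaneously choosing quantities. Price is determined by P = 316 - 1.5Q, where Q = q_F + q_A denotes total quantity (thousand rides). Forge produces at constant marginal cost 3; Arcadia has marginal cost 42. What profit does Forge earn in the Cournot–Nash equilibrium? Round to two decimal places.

9178.07

Forge's profit: π_F = (316 - 1.5Q)q_F - (3q_F). Setting ∂π_F/∂q_F = 0: 313 - 3q_F - (3/2)(q_A) = 0.
Arcadia's profit: π_A = (316 - 1.5Q)q_A - (42q_A). Setting ∂π_A/∂q_A = 0: 274 - 3q_A - (3/2)(q_F) = 0.
So q_F = (313 - (3/2)q_A)/3 and q_A = (274 - (3/2)q_F)/3.
Solving the pair: q_F = 704/9, q_A = 470/9.
Price P = 316 - (3/2)·(1174/9) = 361/3.
Forge's profit: (361/3 - 3)·(704/9) = 9178.0741.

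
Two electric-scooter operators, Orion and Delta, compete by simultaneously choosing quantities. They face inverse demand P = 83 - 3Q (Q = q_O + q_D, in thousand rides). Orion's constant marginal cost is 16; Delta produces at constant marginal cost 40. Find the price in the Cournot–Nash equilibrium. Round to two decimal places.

46.33

Orion's profit: π_O = (83 - 3Q)q_O - (16q_O). Setting ∂π_O/∂q_O = 0: 67 - 6q_O - 3(q_D) = 0.
Delta's profit: π_D = (83 - 3Q)q_D - (40q_D). Setting ∂π_D/∂q_D = 0: 43 - 6q_D - 3(q_O) = 0.
Best responses: q_O = (67 - 3q_D)/6, q_D = (43 - 3q_O)/6.
Substituting one into the other gives q_O = 91/9 and q_D = 19/9.
Total output Q = 110/9, so price P = 83 - 3·(110/9) = 139/3.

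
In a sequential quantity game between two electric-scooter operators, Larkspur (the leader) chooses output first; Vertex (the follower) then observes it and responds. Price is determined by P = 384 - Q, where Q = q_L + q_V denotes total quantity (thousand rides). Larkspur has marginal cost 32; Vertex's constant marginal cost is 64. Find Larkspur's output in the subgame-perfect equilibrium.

Solve by backward induction. Given q_L, the follower Vertex maximises π_V = (384 - q_L - q_V)q_V - 64q_V.
∂π_V/∂q_V = 320 - q_L - 2q_V = 0 gives the reaction function q_V = (320 - q_L)/2.
Larkspur substitutes q_V(q_L) into its own profit: π_L = q_L(384 - q_L - (320 - q_L)/2) - 32q_L = (224 - (1/2)q_L)q_L - 32q_L.
The leader's first-order condition 192 - q_L = 0 yields q_L = 192.
Then q_V = (320 - 192)/2 = 64.

192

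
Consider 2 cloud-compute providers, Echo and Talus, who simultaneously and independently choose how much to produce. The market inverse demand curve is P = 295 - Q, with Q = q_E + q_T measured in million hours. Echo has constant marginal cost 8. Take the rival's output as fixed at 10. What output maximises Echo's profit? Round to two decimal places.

138.50

With the rival's output fixed at 10, Echo's profit is π_E = (295 - 10 - q_E)q_E - (8q_E) = (285 - q_E)q_E - (8q_E).
∂π_E/∂q_E = 277 - 2q_E = 0, so q_E = 277/2.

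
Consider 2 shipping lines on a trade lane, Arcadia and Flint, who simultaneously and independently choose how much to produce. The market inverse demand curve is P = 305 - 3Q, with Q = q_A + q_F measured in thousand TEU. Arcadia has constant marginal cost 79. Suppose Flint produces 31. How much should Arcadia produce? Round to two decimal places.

With the rival's output fixed at 31, Arcadia's profit is π_A = (305 - 3·31 - 3q_A)q_A - (79q_A) = (212 - 3q_A)q_A - (79q_A).
∂π_A/∂q_A = 133 - 6q_A = 0, so q_A = 133/6.

22.17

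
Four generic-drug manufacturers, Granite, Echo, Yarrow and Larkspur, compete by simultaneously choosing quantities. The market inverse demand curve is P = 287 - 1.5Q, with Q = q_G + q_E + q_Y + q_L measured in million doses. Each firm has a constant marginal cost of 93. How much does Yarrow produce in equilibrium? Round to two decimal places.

A representative firm's profit is π_i = q_i(287 - 1.5Q) - 93q_i.
Setting ∂π_i/∂q_i = 0 with rivals' quantities fixed: 194 - 3q_i - (3/2)·Σ_{j≠i} q_j = 0.
By symmetry each firm produces the same amount; substituting Σ_{j≠i} q_j = 3q_i yields q_i = 194/(15/2) = 388/15.

25.87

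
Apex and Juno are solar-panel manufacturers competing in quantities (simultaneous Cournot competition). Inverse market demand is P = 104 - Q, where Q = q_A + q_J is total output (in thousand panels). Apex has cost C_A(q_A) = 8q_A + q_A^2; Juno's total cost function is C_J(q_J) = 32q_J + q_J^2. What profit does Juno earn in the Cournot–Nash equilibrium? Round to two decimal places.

327.68

Apex's profit: π_A = (104 - Q)q_A - (8q_A + q_A²). Setting ∂π_A/∂q_A = 0: 96 - 4q_A - (q_J) = 0.
Juno's profit: π_J = (104 - Q)q_J - (32q_J + q_J²). Setting ∂π_J/∂q_J = 0: 72 - 4q_J - (q_A) = 0.
Rearranging gives the reaction functions q_A = (96 - q_J)/4 and q_J = (72 - q_A)/4.
Solving the pair: q_A = 104/5, q_J = 64/5.
Price P = 104 - 168/5 = 352/5.
Juno's profit: (352/5)·(64/5) - 32·(64/5) - (64/5)² = 327.6800.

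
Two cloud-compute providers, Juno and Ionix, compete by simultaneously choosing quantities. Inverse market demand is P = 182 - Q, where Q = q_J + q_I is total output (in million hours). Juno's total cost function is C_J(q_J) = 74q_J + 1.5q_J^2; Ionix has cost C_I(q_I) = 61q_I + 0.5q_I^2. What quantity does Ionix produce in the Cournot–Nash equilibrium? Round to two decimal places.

35.50

Juno's profit: π_J = (182 - Q)q_J - (74q_J + (3/2)q_J²). Setting ∂π_J/∂q_J = 0: 108 - 5q_J - (q_I) = 0.
Ionix's first-order condition: 121 - 3q_I - (q_J) = 0.
Best responses: q_J = (108 - q_I)/5, q_I = (121 - q_J)/3.
Substituting one into the other gives q_J = 29/2 and q_I = 71/2.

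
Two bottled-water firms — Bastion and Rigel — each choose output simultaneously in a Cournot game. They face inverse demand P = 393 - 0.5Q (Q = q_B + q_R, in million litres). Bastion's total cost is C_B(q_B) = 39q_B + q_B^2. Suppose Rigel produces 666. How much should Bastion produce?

With the rival's output fixed at 666, Bastion's profit is π_B = (393 - (1/2)·666 - (1/2)q_B)q_B - (39q_B + q_B²) = (60 - (1/2)q_B)q_B - (39q_B + q_B²).
∂π_B/∂q_B = 21 - 3q_B = 0, so q_B = 7.

7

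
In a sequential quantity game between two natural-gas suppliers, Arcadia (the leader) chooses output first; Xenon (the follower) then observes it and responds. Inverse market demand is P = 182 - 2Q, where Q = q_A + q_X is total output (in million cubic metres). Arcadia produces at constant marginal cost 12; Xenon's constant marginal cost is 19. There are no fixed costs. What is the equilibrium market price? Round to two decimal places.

56.25

The follower Xenon best-responds to any q_A: π_X = (182 - 2Q)q_X - 19q_X.
Follower FOC: 163 - 2q_A - 4q_X = 0, so q_X(q_A) = (163 - 2q_A)/4.
Arcadia substitutes q_X(q_A) into its own profit: π_A = q_A(182 - 2q_A - (163 - 2q_A)/2) - 12q_A = (201/2 - q_A)q_A - 12q_A.
The leader's first-order condition 177/2 - 2q_A = 0 yields q_A = 177/4.
Then q_X = (163 - 2·(177/4))/4 = 149/8.
Total output Q = 503/8, so price P = 182 - 2·(503/8) = 225/4.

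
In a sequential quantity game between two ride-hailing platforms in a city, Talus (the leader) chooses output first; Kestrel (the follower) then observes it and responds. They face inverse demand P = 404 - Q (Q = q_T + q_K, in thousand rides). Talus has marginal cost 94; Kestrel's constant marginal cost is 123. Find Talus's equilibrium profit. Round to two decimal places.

14365.13

The follower Kestrel best-responds to any q_T: π_K = (404 - Q)q_K - 123q_K.
Follower FOC: 281 - q_T - 2q_K = 0, so q_K(q_T) = (281 - q_T)/2.
Talus substitutes q_K(q_T) into its own profit: π_T = q_T(404 - q_T - (281 - q_T)/2) - 94q_T = (527/2 - (1/2)q_T)q_T - 94q_T.
Maximising: ∂π_T/∂q_T = 339/2 - q_T = 0, giving q_T = 339/2.
Then q_K = (281 - 339/2)/2 = 223/4.
Price P = 404 - 901/4 = 715/4.
Talus's profit: (715/4 - 94)·(339/2) = 14365.1250.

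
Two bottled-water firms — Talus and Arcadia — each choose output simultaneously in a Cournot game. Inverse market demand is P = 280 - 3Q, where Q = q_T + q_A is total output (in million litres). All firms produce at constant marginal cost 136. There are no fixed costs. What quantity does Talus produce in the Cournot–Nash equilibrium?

16

Each firm earns π_i = (280 - 3Q)q_i - 136q_i.
Setting ∂π_i/∂q_i = 0 with rivals' quantities fixed: 144 - 6q_i - 3q_j = 0.
With identical firms every q_j equals q_i, so q_j = q_i and 144 = 9q_i, giving q_i = 16.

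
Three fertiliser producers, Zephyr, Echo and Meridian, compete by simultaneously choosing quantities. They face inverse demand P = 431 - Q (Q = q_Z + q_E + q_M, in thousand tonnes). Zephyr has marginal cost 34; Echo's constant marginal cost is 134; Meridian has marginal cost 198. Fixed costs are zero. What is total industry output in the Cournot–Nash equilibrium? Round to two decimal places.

Zephyr's profit: π_Z = (431 - Q)q_Z - (34q_Z). Setting ∂π_Z/∂q_Z = 0: 397 - 2q_Z - (q_E + q_M) = 0.
Echo's profit: π_E = (431 - Q)q_E - (134q_E). Setting ∂π_E/∂q_E = 0: 297 - 2q_E - (q_Z + q_M) = 0.
Meridian's profit: π_M = (431 - Q)q_M - (198q_M). Setting ∂π_M/∂q_M = 0: 233 - 2q_M - (q_Z + q_E) = 0.
Adding the 3 conditions: 927 − 2Q − 2Q = 0, i.e. Q = 927/4.
Back-substituting: q_Z = (397 − 927/4) = 661/4, q_E = (297 − 927/4) = 261/4, q_M = (233 − 927/4) = 5/4.
Total output Q = 661/4 + 261/4 + 5/4 = 927/4.

231.75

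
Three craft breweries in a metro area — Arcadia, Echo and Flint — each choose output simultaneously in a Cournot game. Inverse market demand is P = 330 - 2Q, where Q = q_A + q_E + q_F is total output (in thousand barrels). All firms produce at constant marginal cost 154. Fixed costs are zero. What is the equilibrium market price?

Each firm earns π_i = (330 - 2Q)q_i - 154q_i.
First-order condition (treating rivals' output as given): 176 - 4q_i - 2·Σ_{j≠i} q_j = 0.
By symmetry each firm produces the same amount; substituting Σ_{j≠i} q_j = 2q_i yields q_i = 176/8 = 22.
Total output Q = 66, so price P = 330 - 2·66 = 198.

198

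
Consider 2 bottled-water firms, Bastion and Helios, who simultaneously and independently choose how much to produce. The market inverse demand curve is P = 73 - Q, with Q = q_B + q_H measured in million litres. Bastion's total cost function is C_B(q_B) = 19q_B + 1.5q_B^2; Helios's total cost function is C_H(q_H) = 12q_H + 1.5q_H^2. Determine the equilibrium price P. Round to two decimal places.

Bastion's profit: π_B = (73 - Q)q_B - (19q_B + (3/2)q_B²). Setting ∂π_B/∂q_B = 0: 54 - 5q_B - (q_H) = 0.
Helios's first-order condition: 61 - 5q_H - (q_B) = 0.
Best responses: q_B = (54 - q_H)/5, q_H = (61 - q_B)/5.
Solving the pair: q_B = 209/24, q_H = 251/24.
Total output Q = 115/6, so price P = 73 - 115/6 = 323/6.

53.83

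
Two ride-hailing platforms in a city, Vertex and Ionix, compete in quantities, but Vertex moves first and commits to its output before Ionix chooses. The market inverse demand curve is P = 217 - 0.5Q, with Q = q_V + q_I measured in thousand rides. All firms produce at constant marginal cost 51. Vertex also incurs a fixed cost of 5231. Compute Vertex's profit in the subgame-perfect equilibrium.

1658

Solve by backward induction. Given q_V, the follower Ionix maximises π_I = (217 - (1/2)q_V - (1/2)q_I)q_I - 51q_I.
Follower FOC: 166 - (1/2)q_V - q_I = 0, so q_I(q_V) = (166 - (1/2)q_V).
Vertex substitutes q_I(q_V) into its own profit: π_V = q_V(217 - (1/2)q_V - (166 - (1/2)q_V)/2) - 51q_V = (134 - (1/4)q_V)q_V - 51q_V.
Leader FOC: 83 - (1/2)q_V = 0, so q_V = 166.
Then q_I = (166 - (1/2)·166) = 83.
Price P = 217 - (1/2)·249 = 185/2.
Vertex's profit: (185/2 - 51)·166 - 5231 = 1658.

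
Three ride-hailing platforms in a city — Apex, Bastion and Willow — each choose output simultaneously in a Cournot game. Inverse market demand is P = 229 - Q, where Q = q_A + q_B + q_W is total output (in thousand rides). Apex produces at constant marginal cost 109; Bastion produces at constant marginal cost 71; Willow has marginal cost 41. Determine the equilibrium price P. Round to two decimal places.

112.50

Apex's profit: π_A = (229 - Q)q_A - (109q_A). Setting ∂π_A/∂q_A = 0: 120 - 2q_A - (q_B + q_W) = 0.
Bastion's profit: π_B = (229 - Q)q_B - (71q_B). Setting ∂π_B/∂q_B = 0: 158 - 2q_B - (q_A + q_W) = 0.
Willow's first-order condition: 188 - 2q_W - (q_A + q_B) = 0.
Summing all 3 equations gives 466 − 4Q = 0, hence Q = 233/2.
Back-substituting: q_A = (120 − 233/2) = 7/2, q_B = (158 − 233/2) = 83/2, q_W = (188 − 233/2) = 143/2.
Total output Q = 233/2, so price P = 229 - 233/2 = 225/2.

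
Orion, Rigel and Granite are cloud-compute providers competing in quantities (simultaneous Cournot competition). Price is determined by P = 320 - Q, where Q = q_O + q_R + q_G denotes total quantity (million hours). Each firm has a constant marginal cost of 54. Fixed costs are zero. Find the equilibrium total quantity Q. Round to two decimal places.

A representative firm's profit is π_i = q_i(320 - Q) - 54q_i.
Setting ∂π_i/∂q_i = 0 with rivals' quantities fixed: 266 - 2q_i - Σ_{j≠i} q_j = 0.
With identical firms every q_j equals q_i, so Σ_{j≠i} q_j = 2q_i and 266 = 4q_i, giving q_i = 133/2.
Total output Q = 133/2 + 133/2 + 133/2 = 399/2.

199.50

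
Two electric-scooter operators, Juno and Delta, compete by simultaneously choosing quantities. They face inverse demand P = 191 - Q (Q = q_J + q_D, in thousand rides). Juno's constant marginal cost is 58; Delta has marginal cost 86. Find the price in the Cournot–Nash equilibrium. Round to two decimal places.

Juno's profit: π_J = (191 - Q)q_J - (58q_J). Setting ∂π_J/∂q_J = 0: 133 - 2q_J - (q_D) = 0.
Delta's profit: π_D = (191 - Q)q_D - (86q_D). Setting ∂π_D/∂q_D = 0: 105 - 2q_D - (q_J) = 0.
So q_J = (133 - q_D)/2 and q_D = (105 - q_J)/2.
Solving the pair: q_J = 161/3, q_D = 77/3.
Total output Q = 238/3, so price P = 191 - 238/3 = 335/3.

111.67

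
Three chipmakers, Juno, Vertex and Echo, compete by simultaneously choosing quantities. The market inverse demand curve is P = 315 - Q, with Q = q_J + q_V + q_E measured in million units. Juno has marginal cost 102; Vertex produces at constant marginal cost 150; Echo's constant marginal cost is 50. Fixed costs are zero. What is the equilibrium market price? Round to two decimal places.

Juno's profit: π_J = (315 - Q)q_J - (102q_J). Setting ∂π_J/∂q_J = 0: 213 - 2q_J - (q_V + q_E) = 0.
Vertex's profit: π_V = (315 - Q)q_V - (150q_V). Setting ∂π_V/∂q_V = 0: 165 - 2q_V - (q_J + q_E) = 0.
Echo's profit: π_E = (315 - Q)q_E - (50q_E). Setting ∂π_E/∂q_E = 0: 265 - 2q_E - (q_J + q_V) = 0.
Adding the 3 first-order conditions: 643 − 4Q = 0, so Q = 643/4.
Back-substituting: q_J = (213 − 643/4) = 209/4, q_V = (165 − 643/4) = 17/4, q_E = (265 − 643/4) = 417/4.
Total output Q = 643/4, so price P = 315 - 643/4 = 617/4.

154.25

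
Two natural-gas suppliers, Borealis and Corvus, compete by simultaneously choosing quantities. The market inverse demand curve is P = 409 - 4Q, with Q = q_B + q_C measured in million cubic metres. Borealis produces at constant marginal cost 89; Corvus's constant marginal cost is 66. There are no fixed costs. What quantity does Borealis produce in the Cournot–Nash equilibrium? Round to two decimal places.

24.75

Borealis's profit: π_B = (409 - 4Q)q_B - (89q_B). Setting ∂π_B/∂q_B = 0: 320 - 8q_B - 4(q_C) = 0.
Corvus's first-order condition: 343 - 8q_C - 4(q_B) = 0.
Rearranging gives the reaction functions q_B = (320 - 4q_C)/8 and q_C = (343 - 4q_B)/8.
Substituting one into the other gives q_B = 99/4 and q_C = 61/2.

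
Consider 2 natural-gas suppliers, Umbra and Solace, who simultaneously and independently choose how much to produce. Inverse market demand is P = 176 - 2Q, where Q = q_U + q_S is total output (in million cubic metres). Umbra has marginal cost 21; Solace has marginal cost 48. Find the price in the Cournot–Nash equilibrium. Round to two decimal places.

Umbra's profit: π_U = (176 - 2Q)q_U - (21q_U). Setting ∂π_U/∂q_U = 0: 155 - 4q_U - 2(q_S) = 0.
Solace's profit: π_S = (176 - 2Q)q_S - (48q_S). Setting ∂π_S/∂q_S = 0: 128 - 4q_S - 2(q_U) = 0.
So q_U = (155 - 2q_S)/4 and q_S = (128 - 2q_U)/4.
Solving the pair: q_U = 91/3, q_S = 101/6.
Total output Q = 283/6, so price P = 176 - 2·(283/6) = 245/3.

81.67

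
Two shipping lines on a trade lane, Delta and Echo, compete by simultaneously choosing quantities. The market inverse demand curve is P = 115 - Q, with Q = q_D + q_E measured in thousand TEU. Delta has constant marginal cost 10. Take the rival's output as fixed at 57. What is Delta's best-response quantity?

24

With the rival's output fixed at 57, Delta's profit is π_D = (115 - 57 - q_D)q_D - (10q_D) = (58 - q_D)q_D - (10q_D).
∂π_D/∂q_D = 48 - 2q_D = 0, so q_D = 24.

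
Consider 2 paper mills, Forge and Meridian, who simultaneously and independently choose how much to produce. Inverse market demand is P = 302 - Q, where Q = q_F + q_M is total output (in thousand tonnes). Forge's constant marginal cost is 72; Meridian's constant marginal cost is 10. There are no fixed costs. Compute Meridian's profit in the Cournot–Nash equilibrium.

13924

Forge's profit: π_F = (302 - Q)q_F - (72q_F). Setting ∂π_F/∂q_F = 0: 230 - 2q_F - (q_M) = 0.
Meridian's first-order condition: 292 - 2q_M - (q_F) = 0.
Best responses: q_F = (230 - q_M)/2, q_M = (292 - q_F)/2.
Substituting one into the other gives q_F = 56 and q_M = 118.
Price P = 302 - 174 = 128.
Meridian's profit: (128 - 10)·118 = 13924.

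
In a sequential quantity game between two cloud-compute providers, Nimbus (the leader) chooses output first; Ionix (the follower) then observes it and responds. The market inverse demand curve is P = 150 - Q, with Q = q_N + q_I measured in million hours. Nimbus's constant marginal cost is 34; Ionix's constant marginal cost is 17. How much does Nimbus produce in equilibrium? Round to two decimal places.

49.50

Solve by backward induction. Given q_N, the follower Ionix maximises π_I = (150 - q_N - q_I)q_I - 17q_I.
Follower FOC: 133 - q_N - 2q_I = 0, so q_I(q_N) = (133 - q_N)/2.
The leader anticipates this reaction. Substituting into P = 150 - Q gives P = 167/2 - (1/2)q_N, so π_N = (167/2 - (1/2)q_N)q_N - 34q_N.
The leader's first-order condition 99/2 - q_N = 0 yields q_N = 99/2.
Then q_I = (133 - 99/2)/2 = 167/4.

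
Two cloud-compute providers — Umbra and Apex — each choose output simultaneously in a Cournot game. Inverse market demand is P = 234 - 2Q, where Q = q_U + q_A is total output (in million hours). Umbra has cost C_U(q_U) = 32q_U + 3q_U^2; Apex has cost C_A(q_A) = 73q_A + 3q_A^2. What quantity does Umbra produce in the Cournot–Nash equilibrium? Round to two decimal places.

17.69

Umbra's profit: π_U = (234 - 2Q)q_U - (32q_U + 3q_U²). Setting ∂π_U/∂q_U = 0: 202 - 10q_U - 2(q_A) = 0.
Apex's profit: π_A = (234 - 2Q)q_A - (73q_A + 3q_A²). Setting ∂π_A/∂q_A = 0: 161 - 10q_A - 2(q_U) = 0.
Best responses: q_U = (202 - 2q_A)/10, q_A = (161 - 2q_U)/10.
Substituting one into the other gives q_U = 283/16 and q_A = 201/16.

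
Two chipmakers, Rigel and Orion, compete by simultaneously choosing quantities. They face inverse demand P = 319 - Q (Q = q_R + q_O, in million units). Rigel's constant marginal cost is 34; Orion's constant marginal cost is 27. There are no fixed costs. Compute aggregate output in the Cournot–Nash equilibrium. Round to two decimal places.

192.33

Rigel's profit: π_R = (319 - Q)q_R - (34q_R). Setting ∂π_R/∂q_R = 0: 285 - 2q_R - (q_O) = 0.
Orion's first-order condition: 292 - 2q_O - (q_R) = 0.
Rearranging gives the reaction functions q_R = (285 - q_O)/2 and q_O = (292 - q_R)/2.
Solving the pair: q_R = 278/3, q_O = 299/3.
Total output Q = 278/3 + 299/3 = 577/3.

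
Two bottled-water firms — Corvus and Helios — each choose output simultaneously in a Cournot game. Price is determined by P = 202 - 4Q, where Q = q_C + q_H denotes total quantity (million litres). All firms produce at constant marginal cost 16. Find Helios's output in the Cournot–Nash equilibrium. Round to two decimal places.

15.50

Each firm earns π_i = (202 - 4Q)q_i - 16q_i.
First-order condition (treating rivals' output as given): 186 - 8q_i - 4q_j = 0.
By symmetry each firm produces the same amount; substituting q_j = q_i yields q_i = 186/12 = 31/2.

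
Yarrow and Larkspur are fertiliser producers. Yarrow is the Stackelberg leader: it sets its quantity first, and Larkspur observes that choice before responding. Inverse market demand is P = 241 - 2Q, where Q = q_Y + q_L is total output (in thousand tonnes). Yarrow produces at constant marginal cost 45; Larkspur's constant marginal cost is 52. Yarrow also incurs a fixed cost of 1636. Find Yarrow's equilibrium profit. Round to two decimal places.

The follower Larkspur best-responds to any q_Y: π_L = (241 - 2Q)q_L - 52q_L.
∂π_L/∂q_L = 189 - 2q_Y - 4q_L = 0 gives the reaction function q_L = (189 - 2q_Y)/4.
Yarrow substitutes q_L(q_Y) into its own profit: π_Y = q_Y(241 - 2q_Y - (189 - 2q_Y)/2) - 45q_Y = (293/2 - q_Y)q_Y - 45q_Y.
Maximising: ∂π_Y/∂q_Y = 203/2 - 2q_Y = 0, giving q_Y = 203/4.
Then q_L = (189 - 2·(203/4))/4 = 175/8.
Price P = 241 - 2·(581/8) = 383/4.
Yarrow's profit: (383/4 - 45)·(203/4) - 1636 = 939.5625.

939.56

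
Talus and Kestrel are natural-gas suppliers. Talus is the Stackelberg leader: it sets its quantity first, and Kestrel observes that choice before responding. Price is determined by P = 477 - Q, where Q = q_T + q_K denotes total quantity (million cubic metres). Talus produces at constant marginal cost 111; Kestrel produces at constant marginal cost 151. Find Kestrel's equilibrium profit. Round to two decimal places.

3782.25

Solve by backward induction. Given q_T, the follower Kestrel maximises π_K = (477 - q_T - q_K)q_K - 151q_K.
∂π_K/∂q_K = 326 - q_T - 2q_K = 0 gives the reaction function q_K = (326 - q_T)/2.
Talus substitutes q_K(q_T) into its own profit: π_T = q_T(477 - q_T - (326 - q_T)/2) - 111q_T = (314 - (1/2)q_T)q_T - 111q_T.
Maximising: ∂π_T/∂q_T = 203 - q_T = 0, giving q_T = 203.
Then q_K = (326 - 203)/2 = 123/2.
Price P = 477 - 529/2 = 425/2.
Kestrel's profit: (425/2 - 151)·(123/2) = 3782.2500.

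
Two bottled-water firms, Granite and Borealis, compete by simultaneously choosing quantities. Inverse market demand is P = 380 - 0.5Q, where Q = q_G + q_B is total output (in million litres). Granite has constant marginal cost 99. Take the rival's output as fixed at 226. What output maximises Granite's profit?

168

With the rival's output fixed at 226, Granite's profit is π_G = (380 - (1/2)·226 - (1/2)q_G)q_G - (99q_G) = (267 - (1/2)q_G)q_G - (99q_G).
∂π_G/∂q_G = 168 - q_G = 0, so q_G = 168.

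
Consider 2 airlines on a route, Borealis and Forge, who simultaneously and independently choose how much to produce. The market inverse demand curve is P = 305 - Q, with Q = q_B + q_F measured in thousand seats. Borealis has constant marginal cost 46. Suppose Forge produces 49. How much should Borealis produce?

With the rival's output fixed at 49, Borealis's profit is π_B = (305 - 49 - q_B)q_B - (46q_B) = (256 - q_B)q_B - (46q_B).
∂π_B/∂q_B = 210 - 2q_B = 0, so q_B = 105.

105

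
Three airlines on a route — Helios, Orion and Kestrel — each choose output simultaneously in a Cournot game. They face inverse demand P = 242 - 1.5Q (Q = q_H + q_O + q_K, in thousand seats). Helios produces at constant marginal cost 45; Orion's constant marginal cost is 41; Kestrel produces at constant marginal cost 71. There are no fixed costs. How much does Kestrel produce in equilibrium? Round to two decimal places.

Helios's profit: π_H = (242 - 1.5Q)q_H - (45q_H). Setting ∂π_H/∂q_H = 0: 197 - 3q_H - (3/2)(q_O + q_K) = 0.
Orion's first-order condition: 201 - 3q_O - (3/2)(q_H + q_K) = 0.
Kestrel's first-order condition: 171 - 3q_K - (3/2)(q_H + q_O) = 0.
Summing all 3 equations gives 569 − 6Q = 0, hence Q = 569/6.
Back-substituting: q_H = (197 − 569/4)/(3/2) = 73/2, q_O = (201 − 569/4)/(3/2) = 235/6, q_K = (171 − 569/4)/(3/2) = 115/6.

19.17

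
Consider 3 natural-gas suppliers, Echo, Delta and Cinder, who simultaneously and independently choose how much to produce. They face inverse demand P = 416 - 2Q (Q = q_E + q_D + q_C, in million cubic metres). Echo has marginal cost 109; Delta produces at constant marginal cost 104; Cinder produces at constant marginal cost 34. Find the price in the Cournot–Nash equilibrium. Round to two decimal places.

Echo's profit: π_E = (416 - 2Q)q_E - (109q_E). Setting ∂π_E/∂q_E = 0: 307 - 4q_E - 2(q_D + q_C) = 0.
Delta's first-order condition: 312 - 4q_D - 2(q_E + q_C) = 0.
Cinder's first-order condition: 382 - 4q_C - 2(q_E + q_D) = 0.
Adding the 3 first-order conditions: 1001 − 8Q = 0, so Q = 1001/8.
Back-substituting: q_E = (307 − 1001/4)/2 = 227/8, q_D = (312 − 1001/4)/2 = 247/8, q_C = (382 − 1001/4)/2 = 527/8.
Total output Q = 1001/8, so price P = 416 - 2·(1001/8) = 663/4.

165.75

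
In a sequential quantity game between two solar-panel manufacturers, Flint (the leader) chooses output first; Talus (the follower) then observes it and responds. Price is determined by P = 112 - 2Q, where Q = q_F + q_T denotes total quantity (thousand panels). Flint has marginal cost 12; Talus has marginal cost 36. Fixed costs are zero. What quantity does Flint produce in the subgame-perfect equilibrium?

The follower Talus best-responds to any q_F: π_T = (112 - 2Q)q_T - 36q_T.
Setting the follower's marginal profit to zero, 76 - 2q_F - 4q_T = 0, i.e. q_T = (76 - 2q_F)/4.
The leader anticipates this reaction. Substituting into P = 112 - 2Q gives P = 74 - q_F, so π_F = (74 - q_F)q_F - 12q_F.
Maximising: ∂π_F/∂q_F = 62 - 2q_F = 0, giving q_F = 31.
Then q_T = (76 - 2·31)/4 = 7/2.

31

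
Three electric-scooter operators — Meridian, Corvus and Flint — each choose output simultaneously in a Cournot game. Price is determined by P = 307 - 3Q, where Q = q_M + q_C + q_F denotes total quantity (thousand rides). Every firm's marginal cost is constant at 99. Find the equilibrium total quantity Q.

52

A representative firm's profit is π_i = q_i(307 - 3Q) - 99q_i.
Setting ∂π_i/∂q_i = 0 with rivals' quantities fixed: 208 - 6q_i - 3·Σ_{j≠i} q_j = 0.
With identical firms every q_j equals q_i, so Σ_{j≠i} q_j = 2q_i and 208 = 12q_i, giving q_i = 52/3.
Total output Q = 52/3 + 52/3 + 52/3 = 52.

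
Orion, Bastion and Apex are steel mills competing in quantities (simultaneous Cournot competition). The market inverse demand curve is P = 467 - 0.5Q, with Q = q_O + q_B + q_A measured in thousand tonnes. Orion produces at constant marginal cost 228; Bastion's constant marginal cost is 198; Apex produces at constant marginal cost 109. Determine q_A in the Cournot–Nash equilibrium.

283

Orion's profit: π_O = (467 - 0.5Q)q_O - (228q_O). Setting ∂π_O/∂q_O = 0: 239 - q_O - (1/2)(q_B + q_A) = 0.
Bastion's profit: π_B = (467 - 0.5Q)q_B - (198q_B). Setting ∂π_B/∂q_B = 0: 269 - q_B - (1/2)(q_O + q_A) = 0.
Apex's profit: π_A = (467 - 0.5Q)q_A - (109q_A). Setting ∂π_A/∂q_A = 0: 358 - q_A - (1/2)(q_O + q_B) = 0.
Adding the 3 conditions: 866 − Q − Q = 0, i.e. Q = 433.
Back-substituting: q_O = (239 − 433/2)/(1/2) = 45, q_B = (269 − 433/2)/(1/2) = 105, q_A = (358 − 433/2)/(1/2) = 283.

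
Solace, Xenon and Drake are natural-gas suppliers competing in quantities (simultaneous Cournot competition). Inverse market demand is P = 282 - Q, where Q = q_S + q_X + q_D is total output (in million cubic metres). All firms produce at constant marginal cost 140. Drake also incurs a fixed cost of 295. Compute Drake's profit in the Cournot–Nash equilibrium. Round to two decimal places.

965.25

A representative firm's profit is π_i = q_i(282 - Q) - 140q_i.
First-order condition (treating rivals' output as given): 142 - 2q_i - Σ_{j≠i} q_j = 0.
By symmetry each firm produces the same amount; substituting Σ_{j≠i} q_j = 2q_i yields q_i = 142/4 = 71/2.
Price P = 282 - 213/2 = 351/2.
Drake's profit: (351/2 - 140)·(71/2) - 295 = 965.2500.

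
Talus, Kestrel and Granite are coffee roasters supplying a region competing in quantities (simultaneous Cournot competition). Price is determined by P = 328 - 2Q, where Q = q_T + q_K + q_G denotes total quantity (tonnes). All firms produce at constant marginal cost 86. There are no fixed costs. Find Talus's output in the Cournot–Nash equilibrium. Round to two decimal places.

A representative firm's profit is π_i = q_i(328 - 2Q) - 86q_i.
First-order condition (treating rivals' output as given): 242 - 4q_i - 2·Σ_{j≠i} q_j = 0.
With identical firms every q_j equals q_i, so Σ_{j≠i} q_j = 2q_i and 242 = 8q_i, giving q_i = 121/4.

30.25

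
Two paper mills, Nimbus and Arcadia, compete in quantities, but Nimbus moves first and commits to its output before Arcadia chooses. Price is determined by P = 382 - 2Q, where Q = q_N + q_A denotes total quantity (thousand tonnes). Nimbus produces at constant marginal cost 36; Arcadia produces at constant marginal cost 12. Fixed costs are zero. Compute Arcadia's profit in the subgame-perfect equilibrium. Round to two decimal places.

The follower Arcadia best-responds to any q_N: π_A = (382 - 2Q)q_A - 12q_A.
Follower FOC: 370 - 2q_N - 4q_A = 0, so q_A(q_N) = (370 - 2q_N)/4.
The leader anticipates this reaction. Substituting into P = 382 - 2Q gives P = 197 - q_N, so π_N = (197 - q_N)q_N - 36q_N.
Maximising: ∂π_N/∂q_N = 161 - 2q_N = 0, giving q_N = 161/2.
Then q_A = (370 - 2·(161/2))/4 = 209/4.
Price P = 382 - 2·(531/4) = 233/2.
Arcadia's profit: (233/2 - 12)·(209/4) = 5460.1250.

5460.13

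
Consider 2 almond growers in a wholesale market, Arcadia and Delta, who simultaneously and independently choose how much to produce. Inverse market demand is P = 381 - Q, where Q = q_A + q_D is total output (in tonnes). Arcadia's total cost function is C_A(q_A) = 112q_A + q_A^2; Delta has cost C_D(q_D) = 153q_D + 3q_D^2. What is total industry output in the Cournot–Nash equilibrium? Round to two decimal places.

82.81

Arcadia's profit: π_A = (381 - Q)q_A - (112q_A + q_A²). Setting ∂π_A/∂q_A = 0: 269 - 4q_A - (q_D) = 0.
Delta's profit: π_D = (381 - Q)q_D - (153q_D + 3q_D²). Setting ∂π_D/∂q_D = 0: 228 - 8q_D - (q_A) = 0.
Best responses: q_A = (269 - q_D)/4, q_D = (228 - q_A)/8.
Substituting one into the other gives q_A = 1924/31 and q_D = 643/31.
Total output Q = 1924/31 + 643/31 = 82.8065.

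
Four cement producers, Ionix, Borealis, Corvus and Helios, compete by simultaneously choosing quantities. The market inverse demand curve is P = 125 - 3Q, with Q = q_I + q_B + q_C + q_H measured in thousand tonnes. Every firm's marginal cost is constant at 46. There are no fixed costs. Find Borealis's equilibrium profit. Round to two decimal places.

83.21

A representative firm's profit is π_i = q_i(125 - 3Q) - 46q_i.
First-order condition (treating rivals' output as given): 79 - 6q_i - 3·Σ_{j≠i} q_j = 0.
With identical firms every q_j equals q_i, so Σ_{j≠i} q_j = 3q_i and 79 = 15q_i, giving q_i = 79/15.
Price P = 125 - 3·(316/15) = 309/5.
Borealis's profit: (309/5 - 46)·(79/15) = 83.2133.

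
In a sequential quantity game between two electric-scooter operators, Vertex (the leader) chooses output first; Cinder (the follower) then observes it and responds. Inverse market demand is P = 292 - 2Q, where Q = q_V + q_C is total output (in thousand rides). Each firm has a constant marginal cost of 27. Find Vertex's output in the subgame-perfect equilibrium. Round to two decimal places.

The follower Cinder best-responds to any q_V: π_C = (292 - 2Q)q_C - 27q_C.
Setting the follower's marginal profit to zero, 265 - 2q_V - 4q_C = 0, i.e. q_C = (265 - 2q_V)/4.
The leader anticipates this reaction. Substituting into P = 292 - 2Q gives P = 319/2 - q_V, so π_V = (319/2 - q_V)q_V - 27q_V.
The leader's first-order condition 265/2 - 2q_V = 0 yields q_V = 265/4.
Then q_C = (265 - 2·(265/4))/4 = 265/8.

66.25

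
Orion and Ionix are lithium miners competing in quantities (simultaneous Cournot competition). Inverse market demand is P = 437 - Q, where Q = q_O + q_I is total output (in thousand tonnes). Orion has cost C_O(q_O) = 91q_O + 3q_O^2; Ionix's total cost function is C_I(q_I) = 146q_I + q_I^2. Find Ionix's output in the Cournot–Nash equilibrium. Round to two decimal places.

63.94

Orion's profit: π_O = (437 - Q)q_O - (91q_O + 3q_O²). Setting ∂π_O/∂q_O = 0: 346 - 8q_O - (q_I) = 0.
Ionix's first-order condition: 291 - 4q_I - (q_O) = 0.
Best responses: q_O = (346 - q_I)/8, q_I = (291 - q_O)/4.
Solving the pair: q_O = 1093/31, q_I = 1982/31.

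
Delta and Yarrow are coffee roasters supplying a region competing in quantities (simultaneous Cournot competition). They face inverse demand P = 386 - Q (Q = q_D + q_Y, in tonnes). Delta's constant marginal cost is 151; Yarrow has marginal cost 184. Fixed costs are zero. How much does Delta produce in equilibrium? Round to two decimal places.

Delta's profit: π_D = (386 - Q)q_D - (151q_D). Setting ∂π_D/∂q_D = 0: 235 - 2q_D - (q_Y) = 0.
Yarrow's first-order condition: 202 - 2q_Y - (q_D) = 0.
Best responses: q_D = (235 - q_Y)/2, q_Y = (202 - q_D)/2.
Solving the pair: q_D = 268/3, q_Y = 169/3.

89.33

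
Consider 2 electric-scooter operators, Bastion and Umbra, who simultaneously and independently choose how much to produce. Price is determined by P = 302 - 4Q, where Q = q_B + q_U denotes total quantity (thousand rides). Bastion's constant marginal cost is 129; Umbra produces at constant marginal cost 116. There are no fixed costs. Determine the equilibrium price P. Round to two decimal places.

182.33

Bastion's profit: π_B = (302 - 4Q)q_B - (129q_B). Setting ∂π_B/∂q_B = 0: 173 - 8q_B - 4(q_U) = 0.
Umbra's profit: π_U = (302 - 4Q)q_U - (116q_U). Setting ∂π_U/∂q_U = 0: 186 - 8q_U - 4(q_B) = 0.
Rearranging gives the reaction functions q_B = (173 - 4q_U)/8 and q_U = (186 - 4q_B)/8.
Substituting one into the other gives q_B = 40/3 and q_U = 199/12.
Total output Q = 359/12, so price P = 302 - 4·(359/12) = 547/3.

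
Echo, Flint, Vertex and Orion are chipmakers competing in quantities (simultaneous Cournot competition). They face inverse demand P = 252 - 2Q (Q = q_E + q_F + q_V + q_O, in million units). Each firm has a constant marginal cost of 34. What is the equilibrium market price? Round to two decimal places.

A representative firm's profit is π_i = q_i(252 - 2Q) - 34q_i.
Setting ∂π_i/∂q_i = 0 with rivals' quantities fixed: 218 - 4q_i - 2·Σ_{j≠i} q_j = 0.
By symmetry each firm produces the same amount; substituting Σ_{j≠i} q_j = 3q_i yields q_i = 218/10 = 109/5.
Total output Q = 436/5, so price P = 252 - 2·(436/5) = 388/5.

77.60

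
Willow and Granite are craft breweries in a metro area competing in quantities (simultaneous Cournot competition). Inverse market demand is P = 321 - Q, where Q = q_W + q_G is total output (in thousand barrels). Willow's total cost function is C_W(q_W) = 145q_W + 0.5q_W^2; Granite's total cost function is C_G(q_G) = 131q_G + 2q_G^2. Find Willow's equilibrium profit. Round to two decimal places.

Willow's profit: π_W = (321 - Q)q_W - (145q_W + (1/2)q_W²). Setting ∂π_W/∂q_W = 0: 176 - 3q_W - (q_G) = 0.
Granite's first-order condition: 190 - 6q_G - (q_W) = 0.
Rearranging gives the reaction functions q_W = (176 - q_G)/3 and q_G = (190 - q_W)/6.
Substituting one into the other gives q_W = 866/17 and q_G = 394/17.
Price P = 321 - 1260/17 = 246.8824.
Willow's profit: 246.8824·(866/17) - 145·(866/17) - (1/2)(866/17)² = 3892.5052.

3892.51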